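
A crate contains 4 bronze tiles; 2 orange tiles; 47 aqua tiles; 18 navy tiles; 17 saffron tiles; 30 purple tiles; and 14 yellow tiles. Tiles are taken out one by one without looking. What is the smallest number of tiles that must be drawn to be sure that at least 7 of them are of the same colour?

Pigeonhole: put each drawn tile into a box by colour. The largest draw with every box below 7 takes min(count, 6) from each colour; colours with fewer than 6 contribute all they have.
Σ min(cᵢ, 6) = 4 + 2 + 6 + 6 + 6 + 6 + 6 = 36.
Draw number 36 + 1 = 37 must push one box to 7.

37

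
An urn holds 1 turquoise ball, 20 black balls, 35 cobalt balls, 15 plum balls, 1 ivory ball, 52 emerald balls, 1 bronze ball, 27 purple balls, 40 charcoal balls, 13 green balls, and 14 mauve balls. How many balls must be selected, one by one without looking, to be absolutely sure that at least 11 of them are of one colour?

An adversary could hand out at most 10 balls per colour (turquoise, ivory, bronze run out sooner): 1 + 10 + 10 + 10 + 1 + 10 + 1 + 10 + 10 + 10 + 10 = 83 balls and still no colour has 11.
Pigeonhole: one more ball lands in a colour already at 10, so 84 draws are enough and 83 are not.

84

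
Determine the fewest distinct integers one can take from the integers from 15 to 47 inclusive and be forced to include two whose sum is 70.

A set avoiding the sum 70 can contain at most one of each pair {x, 70−x}, plus the 9 elements whose complement lies outside the range or equal to its own complement.
The integers 15, …, 35 (21 of them) are such a set: any two sum to at least 15+16 = 31 and at most 34+35 = 69 < 70.
By pigeonhole, any 22nd integer completes one of the 12 pairs, so 22 choices force a sum of 70.

22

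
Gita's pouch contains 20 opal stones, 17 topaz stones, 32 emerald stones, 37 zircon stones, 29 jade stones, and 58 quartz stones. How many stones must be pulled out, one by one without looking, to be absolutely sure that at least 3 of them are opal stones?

176

In the worst case for collecting opal stones, every non-opal stone comes out first.
There are 17 + 32 + 37 + 29 + 58 = 173 non-opal stones altogether.
After those, each further stone must be opal, so 173 + 3 = 176 draws guarantee 3 opal stones.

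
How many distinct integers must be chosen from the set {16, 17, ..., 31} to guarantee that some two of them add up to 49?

10

A set avoiding the sum 49 can contain at most one of each pair {x, 49−x}, plus the 2 elements whose complement lies outside the range.
The integers 16, …, 24 (9 of them) are such a set: any two sum to at least 16+17 = 33 and at most 23+24 = 47 < 49.
Any 10th integer completes one of the 7 pairs, so 10 choices force a sum of 49.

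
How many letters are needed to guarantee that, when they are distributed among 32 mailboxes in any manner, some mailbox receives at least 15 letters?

With 448 letters one could put exactly 14 in each of the 32 mailboxes, and no mailbox would reach 15.
One more letter must land in a mailbox that already has 14, giving it 15.
So 32 × 14 + 1 = 449 letters are required.

449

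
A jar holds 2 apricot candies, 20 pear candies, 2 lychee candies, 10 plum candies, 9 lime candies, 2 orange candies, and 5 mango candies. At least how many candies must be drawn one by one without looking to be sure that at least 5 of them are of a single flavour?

23

An adversary could hand out at most 4 candies per flavour (apricot, lychee, orange run out sooner): 2 + 4 + 2 + 4 + 4 + 2 + 4 = 22 candies and still no flavour has 5.
One more candy lands in a flavour already at 4, so 23 draws are enough and 22 are not.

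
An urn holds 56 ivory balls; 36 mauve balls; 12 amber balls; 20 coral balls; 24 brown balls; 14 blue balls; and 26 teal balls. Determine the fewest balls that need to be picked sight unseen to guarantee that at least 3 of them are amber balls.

179

In the worst case for collecting amber balls, every non-amber ball comes out first.
There are 56 + 36 + 20 + 24 + 14 + 26 = 176 non-amber balls altogether.
After those, each further ball must be amber, so 176 + 3 = 179 draws guarantee 3 amber balls.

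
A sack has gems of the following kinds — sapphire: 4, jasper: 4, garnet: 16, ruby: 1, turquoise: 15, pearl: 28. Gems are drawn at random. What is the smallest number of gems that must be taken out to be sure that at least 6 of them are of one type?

Pigeonhole: the 6 types are the holes; the gems drawn are the pigeons.
To avoid 6 of any one type, the worst case takes at most 5 of each type, or every gem of a type that has fewer than 5.
That gives 4 + 4 + 5 + 1 + 5 + 5 = 24 gems with no type reaching 6.
The next gem forces some type to 6, so 24 + 1 = 25.

25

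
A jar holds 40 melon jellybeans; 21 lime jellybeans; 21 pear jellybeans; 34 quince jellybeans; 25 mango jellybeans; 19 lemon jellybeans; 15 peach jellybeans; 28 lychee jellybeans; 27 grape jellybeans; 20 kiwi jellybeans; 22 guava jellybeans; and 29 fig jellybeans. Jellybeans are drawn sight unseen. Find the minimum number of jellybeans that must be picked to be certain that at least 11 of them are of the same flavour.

121

By pigeonhole, put each drawn jellybean into a box by flavour. The largest draw with every box below 11 takes min(count, 10) from each flavour.
Σ min(cᵢ, 10) = 10 + 10 + 10 + 10 + 10 + 10 + 10 + 10 + 10 + 10 + 10 + 10 = 120.
Draw number 120 + 1 = 121 must push one box to 11.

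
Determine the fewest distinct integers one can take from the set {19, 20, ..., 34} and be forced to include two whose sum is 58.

12

Group the elements by complementary pair {x, 58−x}: {24,34}, {25,33}, {26,32}, …, giving 5 two-element pairs, the single value 29 (it cannot pair with itself since the integers are distinct), and 5 integers whose partner 58−x falls outside [19,34].
Pigeonhole: treating each of those 11 groups as a pigeonhole, one can pick one integer per group — 11 integers — with no two summing to 58.
The 12th integer lands in an occupied pair, forcing a sum of 58.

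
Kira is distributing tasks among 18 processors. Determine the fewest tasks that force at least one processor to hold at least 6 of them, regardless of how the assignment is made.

With 90 tasks one could put exactly 5 in each of the 18 processors, and no processor would reach 6.
By the pigeonhole principle, one more task must land in a processor that already has 5, giving it 6.
So 18 × 5 + 1 = 91 tasks are required.

91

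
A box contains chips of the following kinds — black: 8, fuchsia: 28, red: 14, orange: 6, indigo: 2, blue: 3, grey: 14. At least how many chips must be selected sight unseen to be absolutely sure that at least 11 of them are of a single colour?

50

By pigeonhole, the 7 colours are the holes; the chips drawn are the pigeons.
To avoid 11 of any one colour, the worst case takes at most 10 of each colour, or every chip of a colour that has fewer than 10.
That gives 8 + 10 + 10 + 6 + 2 + 3 + 10 = 49 chips with no colour reaching 11.
The next chip forces some colour to 11, so 49 + 1 = 50.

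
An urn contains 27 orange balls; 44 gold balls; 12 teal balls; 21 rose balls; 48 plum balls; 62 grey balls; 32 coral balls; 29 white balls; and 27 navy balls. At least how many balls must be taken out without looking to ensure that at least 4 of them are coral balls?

In the worst case for collecting coral balls, every non-coral ball comes out first.
There are 27 + 44 + 12 + 21 + 48 + 62 + 29 + 27 = 270 non-coral balls altogether.
After those, each further ball must be coral, so 270 + 4 = 274 draws guarantee 4 coral balls.

274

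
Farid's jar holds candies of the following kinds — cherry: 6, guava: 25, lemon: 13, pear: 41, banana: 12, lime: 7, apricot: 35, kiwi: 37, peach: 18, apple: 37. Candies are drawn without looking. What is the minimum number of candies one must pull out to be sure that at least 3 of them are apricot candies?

199

In the worst case for collecting apricot candies, every non-apricot candy comes out first.
There are 6 + 25 + 13 + 41 + 12 + 7 + 37 + 18 + 37 = 196 non-apricot candies altogether.
After those, each further candy must be apricot, so 196 + 3 = 199 draws guarantee 3 apricot candies.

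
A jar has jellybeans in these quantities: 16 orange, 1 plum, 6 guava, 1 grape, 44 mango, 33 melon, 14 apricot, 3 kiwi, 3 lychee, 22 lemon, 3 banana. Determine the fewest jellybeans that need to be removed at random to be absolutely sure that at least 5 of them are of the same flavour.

The 11 flavours are the holes; the jellybeans drawn are the pigeons.
To avoid 5 of any one flavour, the worst case takes at most 4 of each flavour, or every jellybean of a flavour that has fewer than 4.
That gives 4 + 1 + 4 + 1 + 4 + 4 + 4 + 3 + 3 + 4 + 3 = 35 jellybeans with no flavour reaching 5.
The next jellybean forces some flavour to 5, so 35 + 1 = 36.

36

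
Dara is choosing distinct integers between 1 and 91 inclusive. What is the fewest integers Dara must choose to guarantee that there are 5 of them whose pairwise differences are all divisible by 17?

69

Integers whose pairwise differences are multiples of 17 are exactly those sharing a remainder mod 17. The 17 residue classes mod 17 are the pigeonholes.
With 68 integers one could put 4 in each residue class and have no class reach 5.
The 69th integer pushes some class to 5, so 17·4 + 1 = 69.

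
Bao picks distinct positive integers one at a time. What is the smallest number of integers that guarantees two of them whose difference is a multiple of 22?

23

Integers whose pairwise differences are multiples of 22 are exactly those sharing a remainder mod 22. By the pigeonhole principle, the 22 residue classes mod 22 are the pigeonholes.
With 22 integers one could put 1 in each residue class and have no class reach 2.
The 23rd integer pushes some class to 2, so 22·1 + 1 = 23.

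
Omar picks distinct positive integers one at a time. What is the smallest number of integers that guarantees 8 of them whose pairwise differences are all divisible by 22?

155

Integers whose pairwise differences are multiples of 22 are exactly those sharing a remainder mod 22. The 22 residue classes mod 22 are the pigeonholes.
With 154 integers one could put 7 in each residue class and have no class reach 8.
The 155th integer pushes some class to 8, so 22·7 + 1 = 155.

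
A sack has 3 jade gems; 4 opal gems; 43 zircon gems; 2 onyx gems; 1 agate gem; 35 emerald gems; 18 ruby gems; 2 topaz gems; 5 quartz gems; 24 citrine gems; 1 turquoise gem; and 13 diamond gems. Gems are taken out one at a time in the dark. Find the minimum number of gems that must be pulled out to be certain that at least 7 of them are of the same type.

49

Put each drawn gem into a box by type. The largest draw with every box below 7 takes min(count, 6) from each type; types with fewer than 6 contribute all they have.
Σ min(cᵢ, 6) = 3 + 4 + 6 + 2 + 1 + 6 + 6 + 2 + 5 + 6 + 1 + 6 = 48.
Draw number 48 + 1 = 49 must push one box to 7.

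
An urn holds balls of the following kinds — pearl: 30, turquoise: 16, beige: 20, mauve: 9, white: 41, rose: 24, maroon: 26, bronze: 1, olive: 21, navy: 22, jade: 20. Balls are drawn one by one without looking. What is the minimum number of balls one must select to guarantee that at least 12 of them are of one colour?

An adversary could hand out at most 11 balls per colour (mauve, bronze run out sooner): 11 + 11 + 11 + 9 + 11 + 11 + 11 + 1 + 11 + 11 + 11 = 109 balls and still no colour has 12.
One more ball lands in a colour already at 11, so 110 draws are enough and 109 are not.

110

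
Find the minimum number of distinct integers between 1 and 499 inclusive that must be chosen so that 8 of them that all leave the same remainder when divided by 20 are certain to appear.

141

The 20 residue classes mod 20 are the pigeonholes.
With 140 integers one could put 7 in each residue class and have no class reach 8.
The 141st integer pushes some class to 8, so 20·7 + 1 = 141.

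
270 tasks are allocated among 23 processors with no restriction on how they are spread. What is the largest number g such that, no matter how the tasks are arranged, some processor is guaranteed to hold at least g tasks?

By pigeonhole, the 23 processors are the holes and the 270 tasks are the pigeons.
If every processor held at most 11 tasks, the total would be at most 23 × 11 = 253, which is less than 270.
So some processor holds at least ⌈270/23⌉ = 12 tasks.

12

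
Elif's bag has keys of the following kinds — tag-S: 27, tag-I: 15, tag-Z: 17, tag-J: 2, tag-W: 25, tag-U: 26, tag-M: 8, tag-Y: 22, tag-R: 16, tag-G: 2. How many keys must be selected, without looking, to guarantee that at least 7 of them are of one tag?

By pigeonhole, put each drawn key into a box by tag. The largest draw with every box below 7 takes min(count, 6) from each tag; tags with fewer than 6 contribute all they have.
Σ min(cᵢ, 6) = 6 + 6 + 6 + 2 + 6 + 6 + 6 + 6 + 6 + 2 = 52.
Draw number 52 + 1 = 53 must push one box to 7.

53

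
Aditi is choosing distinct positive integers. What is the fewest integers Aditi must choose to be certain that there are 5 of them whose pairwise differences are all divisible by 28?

Integers whose pairwise differences are multiples of 28 are exactly those sharing a remainder mod 28. The 28 residue classes mod 28 are the pigeonholes.
With 112 integers one could put 4 in each residue class and have no class reach 5.
The 113th integer pushes some class to 5, so 28·4 + 1 = 113.

113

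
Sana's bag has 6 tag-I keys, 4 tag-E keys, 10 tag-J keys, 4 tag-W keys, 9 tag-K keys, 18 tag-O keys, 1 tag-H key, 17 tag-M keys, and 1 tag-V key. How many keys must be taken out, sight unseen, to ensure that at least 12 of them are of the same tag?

58

Put each drawn key into a box by tag. The largest draw with every box below 12 takes min(count, 11) from each tag; tags with fewer than 11 contribute all they have.
Σ min(cᵢ, 11) = 6 + 4 + 10 + 4 + 9 + 11 + 1 + 11 + 1 = 57.
Draw number 57 + 1 = 58 must push one box to 12.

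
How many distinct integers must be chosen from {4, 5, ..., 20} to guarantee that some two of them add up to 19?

12

Group the elements by complementary pair {x, 19−x}: {4,15}, {5,14}, {6,13}, …, giving 6 two-element pairs and 5 integers whose partner 19−x falls outside [4,20].
Treating each of those 11 groups as a pigeonhole, one can pick one integer per group — 11 integers — with no two summing to 19.
The 12th integer lands in an occupied pair, forcing a sum of 19.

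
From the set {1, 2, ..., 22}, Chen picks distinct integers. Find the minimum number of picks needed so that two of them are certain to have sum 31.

16

Two chosen integers sum to 31 exactly when both halves of some pair {x, 31−x} with 9 ≤ x ≤ 31−x ≤ 22 are chosen — 7 such pairs.
The remaining 8 elements (those with no distinct partner in range) can never complete a 31-sum, so the worst case takes all of them and one from each pair: 8 + 7 = 15.
The 16th integer has to be the second member of some pair, so 15 + 1 = 16.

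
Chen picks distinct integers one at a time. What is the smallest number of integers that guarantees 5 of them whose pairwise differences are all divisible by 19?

Integers whose pairwise differences are multiples of 19 are exactly those sharing a remainder mod 19. By the pigeonhole principle, the 19 residue classes mod 19 are the pigeonholes.
With 76 integers one could put 4 in each residue class and have no class reach 5.
The 77th integer pushes some class to 5, so 19·4 + 1 = 77.

77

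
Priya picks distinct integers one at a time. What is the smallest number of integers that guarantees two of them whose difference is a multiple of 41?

Integers whose pairwise differences are multiples of 41 are exactly those sharing a remainder mod 41. Pigeonhole: the 41 residue classes mod 41 are the pigeonholes.
With 41 integers one could put 1 in each residue class and have no class reach 2.
The 42nd integer pushes some class to 2, so 41·1 + 1 = 42.

42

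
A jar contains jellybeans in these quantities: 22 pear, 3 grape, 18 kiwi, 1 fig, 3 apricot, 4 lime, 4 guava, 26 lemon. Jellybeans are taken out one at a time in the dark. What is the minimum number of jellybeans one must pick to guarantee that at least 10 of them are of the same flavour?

An adversary could hand out at most 9 jellybeans per flavour (5 flavours run out sooner): 9 + 3 + 9 + 1 + 3 + 4 + 4 + 9 = 42 jellybeans and still no flavour has 10.
One more jellybean lands in a flavour already at 9, so 43 draws are enough and 42 are not.

43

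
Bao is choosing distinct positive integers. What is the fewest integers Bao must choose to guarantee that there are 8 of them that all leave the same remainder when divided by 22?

The 22 residue classes mod 22 are the pigeonholes.
With 154 integers one could put 7 in each residue class and have no class reach 8.
The 155th integer pushes some class to 8, so 22·7 + 1 = 155.

155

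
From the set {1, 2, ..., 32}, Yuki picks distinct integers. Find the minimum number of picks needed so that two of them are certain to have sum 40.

21

Two chosen integers sum to 40 exactly when both halves of some pair {x, 40−x} with 8 ≤ x ≤ 40−x ≤ 32 are chosen — 12 such pairs.
The remaining 8 elements (those with no distinct partner in range) can never complete a 40-sum, so the worst case takes all of them and one from each pair: 8 + 12 = 20.
The 21st integer has to be the second member of some pair, so 20 + 1 = 21.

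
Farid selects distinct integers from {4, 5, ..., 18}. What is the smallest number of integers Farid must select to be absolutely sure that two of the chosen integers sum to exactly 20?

Group the elements by complementary pair {x, 20−x}: {4,16}, {5,15}, {6,14}, …, giving 6 two-element pairs; the single value 10 (it cannot pair with itself since the integers are distinct); and 2 integers whose partner 20−x falls outside [4,18].
Treating each of those 9 groups as a pigeonhole, one can pick one integer per group — 9 integers — with no two summing to 20.
The 10th integer lands in an occupied pair, forcing a sum of 20.

10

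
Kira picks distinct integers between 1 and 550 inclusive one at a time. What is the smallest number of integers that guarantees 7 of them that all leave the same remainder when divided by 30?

181

By the pigeonhole principle, the 30 residue classes mod 30 are the pigeonholes.
With 180 integers one could put 6 in each residue class and have no class reach 7.
The 181st integer pushes some class to 7, so 30·6 + 1 = 181.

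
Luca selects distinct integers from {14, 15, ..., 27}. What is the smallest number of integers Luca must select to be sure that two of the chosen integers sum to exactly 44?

Group the elements by complementary pair {x, 44−x}: {17,27}, {18,26}, {19,25}, …, giving 5 two-element pairs, the single value 22 (it cannot pair with itself since the integers are distinct), and 3 integers whose partner 44−x falls outside [14,27].
Treating each of those 9 groups as a pigeonhole, one can pick one integer per group — 9 integers — with no two summing to 44.
The 10th integer lands in an occupied pair, forcing a sum of 44.

10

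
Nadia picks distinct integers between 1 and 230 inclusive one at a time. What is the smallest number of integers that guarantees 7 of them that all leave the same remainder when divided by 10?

61

By the pigeonhole principle, the 10 residue classes mod 10 are the pigeonholes.
With 60 integers one could put 6 in each residue class and have no class reach 7.
The 61st integer pushes some class to 7, so 10·6 + 1 = 61.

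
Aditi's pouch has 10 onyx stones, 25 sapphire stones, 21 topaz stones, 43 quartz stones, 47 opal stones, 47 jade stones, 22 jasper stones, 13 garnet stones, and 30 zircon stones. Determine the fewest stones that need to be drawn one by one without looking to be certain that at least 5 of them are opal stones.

216

In the worst case for collecting opal stones, every non-opal stone comes out first.
There are 10 + 25 + 21 + 43 + 47 + 22 + 13 + 30 = 211 non-opal stones altogether.
After those, each further stone must be opal, so 211 + 5 = 216 draws guarantee 5 opal stones.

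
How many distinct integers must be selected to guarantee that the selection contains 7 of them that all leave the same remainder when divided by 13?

By pigeonhole, the 13 residue classes mod 13 are the pigeonholes.
With 78 integers one could put 6 in each residue class and have no class reach 7.
The 79th integer pushes some class to 7, so 13·6 + 1 = 79.

79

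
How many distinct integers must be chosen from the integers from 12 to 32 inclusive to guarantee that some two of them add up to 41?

Two chosen integers sum to 41 exactly when both halves of some pair {x, 41−x} with 12 ≤ x ≤ 41−x ≤ 29 are chosen — 9 such pairs.
The remaining 3 elements (those with no distinct partner in range) can never complete a 41-sum, so the worst case takes all of them and one from each pair: 3 + 9 = 12.
By the pigeonhole principle, the 13th integer has to be the second member of some pair, so 12 + 1 = 13.

13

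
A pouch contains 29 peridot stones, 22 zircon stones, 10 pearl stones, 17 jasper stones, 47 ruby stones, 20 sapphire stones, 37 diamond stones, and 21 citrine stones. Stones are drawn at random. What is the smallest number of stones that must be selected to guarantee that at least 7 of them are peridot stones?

In the worst case for collecting peridot stones, every non-peridot stone comes out first.
There are 22 + 10 + 17 + 47 + 20 + 37 + 21 = 174 non-peridot stones altogether.
After those, each further stone must be peridot, so 174 + 7 = 181 draws guarantee 7 peridot stones.

181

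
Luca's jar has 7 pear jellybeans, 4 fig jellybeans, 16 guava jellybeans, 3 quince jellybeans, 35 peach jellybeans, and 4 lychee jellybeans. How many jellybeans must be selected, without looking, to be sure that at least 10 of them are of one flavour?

The 6 flavours are the holes; the jellybeans drawn are the pigeons.
To avoid 10 of any one flavour, the worst case takes at most 9 of each flavour, or every jellybean of a flavour that has fewer than 9.
That gives 7 + 4 + 9 + 3 + 9 + 4 = 36 jellybeans with no flavour reaching 10.
The next jellybean forces some flavour to 10, so 36 + 1 = 37.

37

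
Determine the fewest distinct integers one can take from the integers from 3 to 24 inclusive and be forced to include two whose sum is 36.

17

Two chosen integers sum to 36 exactly when both halves of some pair {x, 36−x} with 12 ≤ x ≤ 36−x ≤ 24 are chosen — 6 such pairs.
The remaining 10 elements (those with no distinct partner in range) can never complete a 36-sum, so the worst case takes all of them and one from each pair: 10 + 6 = 16.
Pigeonhole: the 17th integer has to be the second member of some pair, so 16 + 1 = 17.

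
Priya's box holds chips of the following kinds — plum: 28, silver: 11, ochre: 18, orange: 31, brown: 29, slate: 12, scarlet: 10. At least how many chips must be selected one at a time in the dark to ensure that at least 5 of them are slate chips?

In the worst case for collecting slate chips, every non-slate chip comes out first.
There are 28 + 11 + 18 + 31 + 29 + 10 = 127 non-slate chips altogether.
After those, each further chip must be slate, so 127 + 5 = 132 draws guarantee 5 slate chips.

132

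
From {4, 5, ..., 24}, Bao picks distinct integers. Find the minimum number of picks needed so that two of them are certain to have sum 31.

Group the elements by complementary pair {x, 31−x}: {7,24}, {8,23}, {9,22}, …, giving 9 two-element pairs and 3 integers whose partner 31−x falls outside [4,24].
By pigeonhole, treating each of those 12 groups as a pigeonhole, one can pick one integer per group — 12 integers — with no two summing to 31.
The 13th integer lands in an occupied pair, forcing a sum of 31.

13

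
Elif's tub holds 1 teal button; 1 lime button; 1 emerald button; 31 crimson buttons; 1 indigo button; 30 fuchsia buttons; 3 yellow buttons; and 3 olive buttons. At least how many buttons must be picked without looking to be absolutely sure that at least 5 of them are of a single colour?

The 8 colours are the holes; the buttons drawn are the pigeons.
To avoid 5 of any one colour, the worst case takes at most 4 of each colour, or every button of a colour that has fewer than 4.
That gives 1 + 1 + 1 + 4 + 1 + 4 + 3 + 3 = 18 buttons with no colour reaching 5.
The next button forces some colour to 5, so 18 + 1 = 19.

19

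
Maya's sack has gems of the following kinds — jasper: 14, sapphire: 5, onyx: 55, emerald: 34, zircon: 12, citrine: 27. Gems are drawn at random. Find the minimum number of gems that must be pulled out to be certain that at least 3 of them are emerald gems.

In the worst case for collecting emerald gems, every non-emerald gem comes out first.
There are 14 + 5 + 55 + 12 + 27 = 113 non-emerald gems altogether.
After those, each further gem must be emerald, so 113 + 3 = 116 draws guarantee 3 emerald gems.

116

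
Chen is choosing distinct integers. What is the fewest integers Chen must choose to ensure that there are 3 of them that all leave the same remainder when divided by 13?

The 13 residue classes mod 13 are the pigeonholes.
With 26 integers one could put 2 in each residue class and have no class reach 3.
The 27th integer pushes some class to 3, so 13·2 + 1 = 27.

27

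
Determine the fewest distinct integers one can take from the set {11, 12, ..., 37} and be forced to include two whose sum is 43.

17

Two chosen integers sum to 43 exactly when both halves of some pair {x, 43−x} with 11 ≤ x ≤ 43−x ≤ 32 are chosen — 11 such pairs.
The remaining 5 elements (those with no distinct partner in range) can never complete a 43-sum, so the worst case takes all of them and one from each pair: 5 + 11 = 16.
Pigeonhole: the 17th integer has to be the second member of some pair, so 16 + 1 = 17.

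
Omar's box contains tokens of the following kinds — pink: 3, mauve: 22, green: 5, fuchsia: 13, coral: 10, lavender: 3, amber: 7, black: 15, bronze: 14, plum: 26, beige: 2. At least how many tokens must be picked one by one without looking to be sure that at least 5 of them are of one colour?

41

The 11 colours are the holes; the tokens drawn are the pigeons.
To avoid 5 of any one colour, the worst case takes at most 4 of each colour, or every token of a colour that has fewer than 4.
That gives 3 + 4 + 4 + 4 + 4 + 3 + 4 + 4 + 4 + 4 + 2 = 40 tokens with no colour reaching 5.
The next token forces some colour to 5, so 40 + 1 = 41.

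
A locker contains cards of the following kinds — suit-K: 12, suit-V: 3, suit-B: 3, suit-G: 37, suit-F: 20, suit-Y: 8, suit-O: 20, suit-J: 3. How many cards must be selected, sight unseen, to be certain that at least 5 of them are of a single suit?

An adversary could hand out at most 4 cards per suit (suit-V, suit-B, suit-J run out sooner): 4 + 3 + 3 + 4 + 4 + 4 + 4 + 3 = 29 cards and still no suit has 5.
By pigeonhole, one more card lands in a suit already at 4, so 30 draws are enough and 29 are not.

30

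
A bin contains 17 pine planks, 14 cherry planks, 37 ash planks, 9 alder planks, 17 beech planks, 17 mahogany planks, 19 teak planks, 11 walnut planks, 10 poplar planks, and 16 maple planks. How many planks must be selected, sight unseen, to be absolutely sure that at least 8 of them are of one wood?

71

Put each drawn plank into a box by wood. The largest draw with every box below 8 takes min(count, 7) from each wood.
Σ min(cᵢ, 7) = 7 + 7 + 7 + 7 + 7 + 7 + 7 + 7 + 7 + 7 = 70.
Draw number 70 + 1 = 71 must push one box to 8.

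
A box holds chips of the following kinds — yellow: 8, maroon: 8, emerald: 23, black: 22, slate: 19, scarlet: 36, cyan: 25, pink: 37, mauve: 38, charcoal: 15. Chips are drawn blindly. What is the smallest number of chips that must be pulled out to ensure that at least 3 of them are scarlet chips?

In the worst case for collecting scarlet chips, every non-scarlet chip comes out first.
There are 8 + 8 + 23 + 22 + 19 + 25 + 37 + 38 + 15 = 195 non-scarlet chips altogether.
After those, each further chip must be scarlet, so 195 + 3 = 198 draws guarantee 3 scarlet chips.

198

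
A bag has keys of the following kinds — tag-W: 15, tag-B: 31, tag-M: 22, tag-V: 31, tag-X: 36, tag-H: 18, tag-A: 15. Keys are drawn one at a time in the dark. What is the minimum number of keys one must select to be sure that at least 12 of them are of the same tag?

Pigeonhole: put each drawn key into a box by tag. The largest draw with every box below 12 takes min(count, 11) from each tag.
Σ min(cᵢ, 11) = 11 + 11 + 11 + 11 + 11 + 11 + 11 = 77.
Draw number 77 + 1 = 78 must push one box to 12.

78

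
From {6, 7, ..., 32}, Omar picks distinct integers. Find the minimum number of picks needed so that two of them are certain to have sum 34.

A set avoiding the sum 34 can contain at most one of each pair {x, 34−x}, plus the 5 elements whose complement lies outside the range or equal to its own complement.
The integers 17, …, 32 (16 of them) are such a set: any two sum to at least 17+18 = 35 > 34.
Any 17th integer completes one of the 11 pairs, so 17 choices force a sum of 34.

17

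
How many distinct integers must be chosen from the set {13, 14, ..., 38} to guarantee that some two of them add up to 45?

17

Group the elements by complementary pair {x, 45−x}: {13,32}, {14,31}, {15,30}, …, giving 10 two-element pairs and 6 integers whose partner 45−x falls outside [13,38].
Treating each of those 16 groups as a pigeonhole, one can pick one integer per group — 16 integers — with no two summing to 45.
The 17th integer lands in an occupied pair, forcing a sum of 45.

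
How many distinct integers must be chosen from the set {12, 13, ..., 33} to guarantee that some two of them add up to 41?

14

Group the elements by complementary pair {x, 41−x}: {12,29}, {13,28}, {14,27}, …, giving 9 two-element pairs and 4 integers whose partner 41−x falls outside [12,33].
Treating each of those 13 groups as a pigeonhole, one can pick one integer per group — 13 integers — with no two summing to 41.
The 14th integer lands in an occupied pair, forcing a sum of 41.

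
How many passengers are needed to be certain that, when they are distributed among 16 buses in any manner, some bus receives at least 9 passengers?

With 128 passengers one could put exactly 8 in each of the 16 buses, and no bus would reach 9.
By pigeonhole, one more passenger must land in a bus that already has 8, giving it 9.
So 16 × 8 + 1 = 129 passengers are required.

129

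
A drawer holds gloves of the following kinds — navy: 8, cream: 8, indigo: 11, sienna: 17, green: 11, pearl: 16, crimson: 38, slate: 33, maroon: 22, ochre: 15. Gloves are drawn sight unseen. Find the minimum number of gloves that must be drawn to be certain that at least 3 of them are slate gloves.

149

In the worst case for collecting slate gloves, every non-slate glove comes out first.
There are 8 + 8 + 11 + 17 + 11 + 16 + 38 + 22 + 15 = 146 non-slate gloves altogether.
After those, each further glove must be slate, so 146 + 3 = 149 draws guarantee 3 slate gloves.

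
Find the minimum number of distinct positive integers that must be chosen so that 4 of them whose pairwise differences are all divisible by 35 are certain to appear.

Integers whose pairwise differences are multiples of 35 are exactly those sharing a remainder mod 35. The 35 residue classes mod 35 are the pigeonholes.
With 105 integers one could put 3 in each residue class and have no class reach 4.
The 106th integer pushes some class to 4, so 35·3 + 1 = 106.

106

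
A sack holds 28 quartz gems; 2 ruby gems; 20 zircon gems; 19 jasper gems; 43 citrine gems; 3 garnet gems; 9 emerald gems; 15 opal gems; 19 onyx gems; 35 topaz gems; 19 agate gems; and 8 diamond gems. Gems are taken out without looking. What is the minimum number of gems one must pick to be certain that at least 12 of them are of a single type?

111

An adversary could hand out at most 11 gems per type (4 types run out sooner): 11 + 2 + 11 + 11 + 11 + 3 + 9 + 11 + 11 + 11 + 11 + 8 = 110 gems and still no type has 12.
Pigeonhole: one more gem lands in a type already at 11, so 111 draws are enough and 110 are not.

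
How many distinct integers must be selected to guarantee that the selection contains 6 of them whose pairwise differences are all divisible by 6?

Integers whose pairwise differences are multiples of 6 are exactly those sharing a remainder mod 6. The 6 residue classes mod 6 are the pigeonholes.
With 30 integers one could put 5 in each residue class and have no class reach 6.
The 31st integer pushes some class to 6, so 6·5 + 1 = 31.

31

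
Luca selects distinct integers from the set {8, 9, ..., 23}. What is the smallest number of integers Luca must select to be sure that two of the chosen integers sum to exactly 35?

Two chosen integers sum to 35 exactly when both halves of some pair {x, 35−x} with 12 ≤ x ≤ 35−x ≤ 23 are chosen — 6 such pairs.
The remaining 4 elements (those with no distinct partner in range) can never complete a 35-sum, so the worst case takes all of them and one from each pair: 4 + 6 = 10.
Pigeonhole: the 11th integer has to be the second member of some pair, so 10 + 1 = 11.

11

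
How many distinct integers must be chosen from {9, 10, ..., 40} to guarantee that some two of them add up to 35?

A set avoiding the sum 35 can contain at most one of each pair {x, 35−x}, plus the 14 elements whose complement lies outside the range.
The integers 18, …, 40 (23 of them) are such a set: any two sum to at least 18+19 = 37 > 35.
Any 24th integer completes one of the 9 pairs, so 24 choices force a sum of 35.

24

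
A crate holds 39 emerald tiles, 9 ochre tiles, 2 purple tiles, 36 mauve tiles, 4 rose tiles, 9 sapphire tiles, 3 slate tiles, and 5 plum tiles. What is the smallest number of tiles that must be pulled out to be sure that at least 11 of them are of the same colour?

The 8 colours are the holes; the tiles drawn are the pigeons.
To avoid 11 of any one colour, the worst case takes at most 10 of each colour, or every tile of a colour that has fewer than 10.
That gives 10 + 9 + 2 + 10 + 4 + 9 + 3 + 5 = 52 tiles with no colour reaching 11.
The next tile forces some colour to 11, so 52 + 1 = 53.

53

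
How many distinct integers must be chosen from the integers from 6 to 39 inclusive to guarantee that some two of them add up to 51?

Group the elements by complementary pair {x, 51−x}: {12,39}, {13,38}, {14,37}, …, giving 14 two-element pairs and 6 integers whose partner 51−x falls outside [6,39].
By the pigeonhole principle, treating each of those 20 groups as a pigeonhole, one can pick one integer per group — 20 integers — with no two summing to 51.
The 21st integer lands in an occupied pair, forcing a sum of 51.

21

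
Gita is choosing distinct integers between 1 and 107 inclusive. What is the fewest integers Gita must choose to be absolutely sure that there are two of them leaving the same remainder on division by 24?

25

By the pigeonhole principle, the 24 residue classes mod 24 are the pigeonholes.
With 24 integers one could put 1 in each residue class and have no class reach 2.
The 25th integer pushes some class to 2, so 24·1 + 1 = 25.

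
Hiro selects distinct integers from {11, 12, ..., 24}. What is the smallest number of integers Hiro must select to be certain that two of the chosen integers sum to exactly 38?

10

Group the elements by complementary pair {x, 38−x}: {14,24}, {15,23}, {16,22}, …, giving 5 two-element pairs, the single value 19 (it cannot pair with itself since the integers are distinct), and 3 integers whose partner 38−x falls outside [11,24].
Treating each of those 9 groups as a pigeonhole, one can pick one integer per group — 9 integers — with no two summing to 38.
The 10th integer lands in an occupied pair, forcing a sum of 38.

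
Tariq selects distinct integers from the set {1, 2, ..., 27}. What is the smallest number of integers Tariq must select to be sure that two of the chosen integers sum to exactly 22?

A set avoiding the sum 22 can contain at most one of each pair {x, 22−x}, plus the 7 elements whose complement lies outside the range or equal to its own complement.
The integers 11, …, 27 (17 of them) are such a set: any two sum to at least 11+12 = 23 > 22.
By pigeonhole, any 18th integer completes one of the 10 pairs, so 18 choices force a sum of 22.

18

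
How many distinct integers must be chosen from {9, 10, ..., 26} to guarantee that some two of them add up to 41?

Two chosen integers sum to 41 exactly when both halves of some pair {x, 41−x} with 15 ≤ x ≤ 41−x ≤ 26 are chosen — 6 such pairs.
The remaining 6 elements (those with no distinct partner in range) can never complete a 41-sum, so the worst case takes all of them and one from each pair: 6 + 6 = 12.
The 13th integer has to be the second member of some pair, so 12 + 1 = 13.

13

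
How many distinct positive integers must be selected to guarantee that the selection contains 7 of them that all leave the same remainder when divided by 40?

Pigeonhole: the 40 residue classes mod 40 are the pigeonholes.
With 240 integers one could put 6 in each residue class and have no class reach 7.
The 241st integer pushes some class to 7, so 40·6 + 1 = 241.

241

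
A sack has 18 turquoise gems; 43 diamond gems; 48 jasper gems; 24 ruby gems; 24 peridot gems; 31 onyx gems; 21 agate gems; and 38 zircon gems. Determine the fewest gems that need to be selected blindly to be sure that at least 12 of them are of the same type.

89

An adversary could hand out at most 11 gems per type: 11 + 11 + 11 + 11 + 11 + 11 + 11 + 11 = 88 gems and still no type has 12.
By pigeonhole, one more gem lands in a type already at 11, so 89 draws are enough and 88 are not.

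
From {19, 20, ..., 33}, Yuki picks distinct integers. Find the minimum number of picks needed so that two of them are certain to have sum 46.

12

A set avoiding the sum 46 can contain at most one of each pair {x, 46−x}, plus the 7 elements whose complement lies outside the range or equal to its own complement.
The integers 23, …, 33 (11 of them) are such a set: any two sum to at least 23+24 = 47 > 46.
Pigeonhole: any 12th integer completes one of the 4 pairs, so 12 choices force a sum of 46.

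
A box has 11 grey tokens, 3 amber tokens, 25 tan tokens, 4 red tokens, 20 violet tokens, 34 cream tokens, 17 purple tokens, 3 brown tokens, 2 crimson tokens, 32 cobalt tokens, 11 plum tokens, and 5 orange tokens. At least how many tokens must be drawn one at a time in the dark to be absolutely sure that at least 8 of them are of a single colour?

By pigeonhole, put each drawn token into a box by colour. The largest draw with every box below 8 takes min(count, 7) from each colour; colours with fewer than 7 contribute all they have.
Σ min(cᵢ, 7) = 7 + 3 + 7 + 4 + 7 + 7 + 7 + 3 + 2 + 7 + 7 + 5 = 66.
Draw number 66 + 1 = 67 must push one box to 8.

67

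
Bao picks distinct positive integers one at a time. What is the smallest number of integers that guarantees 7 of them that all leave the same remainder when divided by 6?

37

The 6 residue classes mod 6 are the pigeonholes.
With 36 integers one could put 6 in each residue class and have no class reach 7.
The 37th integer pushes some class to 7, so 6·6 + 1 = 37.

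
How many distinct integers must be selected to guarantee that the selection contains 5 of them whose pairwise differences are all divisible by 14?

57

Integers whose pairwise differences are multiples of 14 are exactly those sharing a remainder mod 14. By the pigeonhole principle, the 14 residue classes mod 14 are the pigeonholes.
With 56 integers one could put 4 in each residue class and have no class reach 5.
The 57th integer pushes some class to 5, so 14·4 + 1 = 57.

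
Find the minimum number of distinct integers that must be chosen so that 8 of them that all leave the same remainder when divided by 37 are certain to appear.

The 37 residue classes mod 37 are the pigeonholes.
With 259 integers one could put 7 in each residue class and have no class reach 8.
The 260th integer pushes some class to 8, so 37·7 + 1 = 260.

260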